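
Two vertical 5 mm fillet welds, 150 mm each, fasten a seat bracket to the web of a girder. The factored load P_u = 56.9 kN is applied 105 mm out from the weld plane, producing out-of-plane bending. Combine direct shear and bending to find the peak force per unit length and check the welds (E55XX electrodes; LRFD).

E55XX → F_EXX = 550 MPa.
L_w = 2 × 150 = 300 mm; section modulus (unit throat) S = 2 × L²/6 = 7500 mm².
Direct shear f_v = P/L_w = 56.9×10³/300 = 189.7 N/mm.
Moment M = P × e = 56.9×10³ × 105 = 5974500 N·mm; bending f_b = M/S = 796.6 N/mm.
f_max = √(f_v² + f_b²) = √(189.7² + 796.6²) = 818.9 N/mm.
φr_n = 0.75 × 0.6 × 550 × (0.707 × 5) = 874.9 N/mm → adequate.

f_max ≈ 819 N/mm; adequate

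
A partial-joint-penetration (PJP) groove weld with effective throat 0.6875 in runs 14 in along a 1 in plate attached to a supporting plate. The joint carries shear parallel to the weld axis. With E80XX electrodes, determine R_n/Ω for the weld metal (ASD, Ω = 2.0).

E80XX → F_EXX = 80 ksi.
Effective throat (given) t_e = 0.6875 in.
A_we = 0.6875 × 14 = 9.625 in².
F_nw = 0.6 F_EXX = 48 ksi.
R_n/Ω = (48 × 9.625) / 2.0 = 231 kips.

R_n/Ω ≈ 231 kips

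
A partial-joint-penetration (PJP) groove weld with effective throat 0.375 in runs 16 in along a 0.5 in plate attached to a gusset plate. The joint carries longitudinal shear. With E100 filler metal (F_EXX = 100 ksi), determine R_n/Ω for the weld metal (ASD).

Effective throat (given) t_e = 0.375 in.
A_we = 0.375 × 16 = 6 in².
F_nw = 0.6 F_EXX = 60 ksi.
R_n/Ω = (60 × 6) / 2.0 = 180 kips.

R_n/Ω ≈ 180 kips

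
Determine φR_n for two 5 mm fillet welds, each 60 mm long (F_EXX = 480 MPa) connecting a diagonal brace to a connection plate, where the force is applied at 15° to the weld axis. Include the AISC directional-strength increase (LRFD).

t_e = 0.707 × 5 = 3.535 mm; A_we = 3.535 × 120 = 424.2 mm².
Directional factor: 1.0 + 0.5 sin^1.5(15°) = 1.066.
F_nw = 0.6 × 480 × 1.066 = 307 MPa.
φR_n = 0.75 × 307 × 424.2 × 10⁻³ = 97.66 kN.

φR_n ≈ 97.7 kN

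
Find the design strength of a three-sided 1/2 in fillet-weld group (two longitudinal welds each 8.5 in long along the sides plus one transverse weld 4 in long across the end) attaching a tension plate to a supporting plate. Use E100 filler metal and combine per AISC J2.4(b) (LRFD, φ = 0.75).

φR_n ≈ 334 kip

E100XX → F_EXX = 100 ksi.
t_e = 0.707 × 0.5 = 0.3535 in.
R_nwl = 0.6 × 100 × 0.3535 × 17 = 360.6 kip (longitudinal, 2 welds).
R_nwt = 0.6 × 100 × 0.3535 × 4 = 84.84 kip (transverse, base value).
(i) R_nwl + R_nwt = 445.4 kip; (ii) 0.85 R_nwl + 1.5 R_nwt = 433.7 kip.
R_n = max = 445.4 kip [governs: (i)]; φR_n = 334.1 kip.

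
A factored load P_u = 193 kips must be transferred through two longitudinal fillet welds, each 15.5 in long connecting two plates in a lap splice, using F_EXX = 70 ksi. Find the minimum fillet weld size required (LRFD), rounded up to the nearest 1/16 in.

Total weld length L = 31 in.
Required throat t_e = P_u / (φ × 0.6 F_EXX × L) = 193 / (0.75 × 0.6 × 70 × 31) = 0.1976 in.
Required leg w = t_e / 0.707 = 0.2796 in → use 5/16 in.

w = 5/16 in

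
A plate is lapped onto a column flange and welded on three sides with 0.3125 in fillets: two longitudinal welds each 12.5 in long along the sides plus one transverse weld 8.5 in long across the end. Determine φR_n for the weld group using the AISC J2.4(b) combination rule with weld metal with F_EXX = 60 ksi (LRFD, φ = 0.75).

t_e = 0.707 × 0.3125 = 0.2209 in.
R_nwl = 0.6 × 60 × 0.2209 × 25 = 198.8 kip (longitudinal, 2 welds).
R_nwt = 0.6 × 60 × 0.2209 × 8.5 = 67.61 kip (transverse, base value).
(i) R_nwl + R_nwt = 266.5 kip; (ii) 0.85 R_nwl + 1.5 R_nwt = 270.4 kip.
R_n = max = 270.4 kip [governs: (ii)]; φR_n = 202.8 kip.

φR_n ≈ 203 kip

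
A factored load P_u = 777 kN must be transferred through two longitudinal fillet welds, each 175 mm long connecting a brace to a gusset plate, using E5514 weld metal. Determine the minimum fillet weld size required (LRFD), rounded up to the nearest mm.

w = 13 mm

E55XX → F_EXX = 550 MPa.
Total weld length L = 350 mm.
Required throat t_e = P_u / (φ × 0.6 F_EXX × L) = 777 / (0.75 × 0.6 × 550 × 350 × 10⁻³) = 8.97 mm.
Required leg w = t_e / 0.707 = 12.69 mm → use 13 mm.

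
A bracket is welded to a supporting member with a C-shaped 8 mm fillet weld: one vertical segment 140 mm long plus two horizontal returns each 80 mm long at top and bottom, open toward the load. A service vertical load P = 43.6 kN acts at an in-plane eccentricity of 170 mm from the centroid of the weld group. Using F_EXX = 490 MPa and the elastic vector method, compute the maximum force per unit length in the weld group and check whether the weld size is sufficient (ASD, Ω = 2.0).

f_max ≈ 659 N/mm; adequate

Total weld length L_w = 300 mm. Treat welds as unit-width lines.
Centroid: x̄ = 2×80×40 / 300 = 21.33 mm from the vertical weld.
Polar moment about centroid: J = I_x + I_y = [140³/12 + 2×80×70²] + [140×21.33² + 2(80³/12 + 80×18.67²)] = 1217000 mm³.
Direct shear f_v = P/L_w = 43.6×10³ / 300 = 145.3 N/mm (vertical).
Torsion M = P·e = 43.6×10³ × 170 = 7412000 N·mm.
Critical point at (x, y) = (58.67, 70) from centroid. f_tx = M·y/J = 426.2 N/mm; f_ty = M·x/J = 357.2 N/mm.
Resultant f_max = √[f_tx² + (f_v + f_ty)²] = √[426.2² + (145.3 + 357.2)²] = 658.9 N/mm.
Capacity per unit length: r_n/Ω = (1/2.0) × 0.6 × 490 × (0.707 × 8) = 831.4 N/mm.
658.9 ≤ 831.4 → adequate.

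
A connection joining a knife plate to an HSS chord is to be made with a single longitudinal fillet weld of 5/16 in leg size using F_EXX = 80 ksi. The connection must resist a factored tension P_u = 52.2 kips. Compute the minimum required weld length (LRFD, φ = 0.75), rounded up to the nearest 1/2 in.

Throat t_e = 0.707 × 0.3125 = 0.2209 in.
φr_n = 0.75 × 0.6 × 80 × 0.2209 = 7.954 kips/in.
L_req = P_u / φr_n = 52.2 / 7.954 = 6.563 in total.
Round up → use L = 7 in.

L = 7 in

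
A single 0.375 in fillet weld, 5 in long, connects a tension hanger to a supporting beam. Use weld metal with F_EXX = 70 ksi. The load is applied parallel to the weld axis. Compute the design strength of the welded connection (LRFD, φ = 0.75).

Effective throat t_e = 0.707 × 0.375 = 0.2651 in.
Total length L = 5 in; A_we = 0.2651 × 5 = 1.326 in².
F_nw = 0.6 F_EXX = 0.6 × 70 = 42 ksi.
φR_n = 0.75 × 42 × 1.326 = 41.76 kips.

φR_n ≈ 41.8 kips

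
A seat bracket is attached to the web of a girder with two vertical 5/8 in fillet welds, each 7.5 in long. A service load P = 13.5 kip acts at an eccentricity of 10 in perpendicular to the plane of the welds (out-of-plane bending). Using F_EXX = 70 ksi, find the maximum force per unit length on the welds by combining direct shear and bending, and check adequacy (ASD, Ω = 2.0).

L_w = 2 × 7.5 = 15 in; section modulus (unit throat) S = 2 × L²/6 = 18.75 in².
Direct shear f_v = P/L_w = 13.5/15 = 0.9 kip/in.
Moment M = P × e = 13.5 × 10 = 135 kip·in; bending f_b = M/S = 7.2 kip/in.
f_max = √(f_v² + f_b²) = √(0.9² + 7.2²) = 7.256 kip/in.
r_n/Ω = (1/2.0) × 0.6 × 70 × (0.707 × 0.625) = 9.279 kip/in → adequate.

f_max ≈ 7.26 kip/in; adequate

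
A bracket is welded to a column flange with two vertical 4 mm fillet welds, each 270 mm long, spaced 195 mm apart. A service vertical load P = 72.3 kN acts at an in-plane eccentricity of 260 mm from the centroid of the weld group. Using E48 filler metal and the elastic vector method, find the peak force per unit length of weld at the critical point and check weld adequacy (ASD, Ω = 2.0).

f_max ≈ 463 N/mm; NOT adequate

E48XX → F_EXX = 480 MPa.
Total weld length L_w = 540 mm. Treat welds as unit-width lines.
Polar moment about centroid: J = 2[d³/12 + d(b/2)²] = 2[270³/12 + 270×97.5²] = 8414000 mm³.
Direct shear f_v = P/L_w = 72.3×10³ / 540 = 133.9 N/mm (vertical).
Torsion M = P·e = 72.3×10³ × 260 = 18798000 N·mm.
Critical point at (x, y) = (97.5, 135) from centroid. f_tx = M·y/J = 301.6 N/mm; f_ty = M·x/J = 217.8 N/mm.
Resultant f_max = √[f_tx² + (f_v + f_ty)²] = √[301.6² + (133.9 + 217.8)²] = 463.3 N/mm.
Capacity per unit length: r_n/Ω = (1/2.0) × 0.6 × 480 × (0.707 × 4) = 407.2 N/mm.
463.3 > 407.2 → NOT adequate.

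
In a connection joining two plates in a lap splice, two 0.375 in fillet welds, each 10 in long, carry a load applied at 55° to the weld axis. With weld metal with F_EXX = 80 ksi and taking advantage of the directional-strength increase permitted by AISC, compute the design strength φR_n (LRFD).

t_e = 0.707 × 0.375 = 0.2651 in; A_we = 0.2651 × 20 = 5.303 in².
Directional factor: 1.0 + 0.5 sin^1.5(55°) = 1.371.
F_nw = 0.6 × 80 × 1.371 = 65.79 ksi.
φR_n = 0.75 × 65.79 × 5.303 = 261.7 kips.

φR_n ≈ 262 kips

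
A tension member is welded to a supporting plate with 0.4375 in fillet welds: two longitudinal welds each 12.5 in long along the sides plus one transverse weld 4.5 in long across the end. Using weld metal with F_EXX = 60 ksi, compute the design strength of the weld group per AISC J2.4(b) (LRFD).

φR_n ≈ 246 kip

t_e = 0.707 × 0.4375 = 0.3093 in.
R_nwl = 0.6 × 60 × 0.3093 × 25 = 278.4 kip (longitudinal, 2 welds).
R_nwt = 0.6 × 60 × 0.3093 × 4.5 = 50.11 kip (transverse, base value).
(i) R_nwl + R_nwt = 328.5 kip; (ii) 0.85 R_nwl + 1.5 R_nwt = 311.8 kip.
R_n = max = 328.5 kip [governs: (i)]; φR_n = 246.4 kip.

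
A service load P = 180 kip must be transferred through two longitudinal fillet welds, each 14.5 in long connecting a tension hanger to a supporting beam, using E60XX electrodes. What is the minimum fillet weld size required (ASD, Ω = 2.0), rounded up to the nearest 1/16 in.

E60XX → F_EXX = 60 ksi.
Total weld length L = 29 in.
Required throat t_e = P × Ω / (0.6 F_EXX × L) = 180 × 2.0 / (0.6 × 60 × 29) = 0.3448 in.
Required leg w = t_e / 0.707 = 0.4877 in → use 1/2 in.

w = 1/2 in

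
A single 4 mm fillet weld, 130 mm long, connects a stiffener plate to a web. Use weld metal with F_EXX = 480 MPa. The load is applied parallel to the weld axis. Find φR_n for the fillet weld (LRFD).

φR_n ≈ 79.4 kN

Effective throat t_e = 0.707 × 4 = 2.828 mm.
Total length L = 130 mm; A_we = 2.828 × 130 = 367.6 mm².
F_nw = 0.6 F_EXX = 0.6 × 480 = 288 MPa.
φR_n = 0.75 × 288 × 367.6 × 10⁻³ = 79.41 kN.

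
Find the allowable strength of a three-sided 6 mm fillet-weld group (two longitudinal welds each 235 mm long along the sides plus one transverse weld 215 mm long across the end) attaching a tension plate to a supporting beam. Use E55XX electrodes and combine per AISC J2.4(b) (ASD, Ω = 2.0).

R_n/Ω ≈ 505 kN

E55XX → F_EXX = 550 MPa.
t_e = 0.707 × 6 = 4.242 mm.
R_nwl = 0.6 × 550 × 4.242 × 470 × 10⁻³ = 657.9 kN (longitudinal, 2 welds).
R_nwt = 0.6 × 550 × 4.242 × 215 × 10⁻³ = 301 kN (transverse, base value).
(i) R_nwl + R_nwt = 958.9 kN; (ii) 0.85 R_nwl + 1.5 R_nwt = 1011 kN.
R_n = max = 1011 kN [governs: (ii)]; R_n/Ω = 505.3 kN.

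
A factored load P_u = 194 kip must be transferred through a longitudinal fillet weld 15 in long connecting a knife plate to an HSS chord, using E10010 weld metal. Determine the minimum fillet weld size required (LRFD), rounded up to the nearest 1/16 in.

E100XX → F_EXX = 100 ksi.
Total weld length L = 15 in.
Required throat t_e = P_u / (φ × 0.6 F_EXX × L) = 194 / (0.75 × 0.6 × 100 × 15) = 0.2874 in.
Required leg w = t_e / 0.707 = 0.4065 in → use 7/16 in.

w = 7/16 in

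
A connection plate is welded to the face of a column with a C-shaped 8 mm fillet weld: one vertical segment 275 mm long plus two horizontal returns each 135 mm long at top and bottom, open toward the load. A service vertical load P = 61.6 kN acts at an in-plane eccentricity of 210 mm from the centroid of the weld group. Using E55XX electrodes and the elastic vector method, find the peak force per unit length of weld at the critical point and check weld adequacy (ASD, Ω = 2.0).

f_max ≈ 360 N/mm; adequate

E55XX → F_EXX = 550 MPa.
Total weld length L_w = 545 mm. Treat welds as unit-width lines.
Centroid: x̄ = 2×135×67.5 / 545 = 33.44 mm from the vertical weld.
Polar moment about centroid: J = I_x + I_y = [275³/12 + 2×135×137.5²] + [275×33.44² + 2(135³/12 + 135×34.06²)] = 7869000 mm³.
Direct shear f_v = P/L_w = 61.6×10³ / 545 = 113 N/mm (vertical).
Torsion M = P·e = 61.6×10³ × 210 = 12936000 N·mm.
Critical point at (x, y) = (101.6, 137.5) from centroid. f_tx = M·y/J = 226.1 N/mm; f_ty = M·x/J = 167 N/mm.
Resultant f_max = √[f_tx² + (f_v + f_ty)²] = √[226.1² + (113 + 167)²] = 359.9 N/mm.
Capacity per unit length: r_n/Ω = (1/2.0) × 0.6 × 550 × (0.707 × 8) = 933.2 N/mm.
359.9 ≤ 933.2 → adequate.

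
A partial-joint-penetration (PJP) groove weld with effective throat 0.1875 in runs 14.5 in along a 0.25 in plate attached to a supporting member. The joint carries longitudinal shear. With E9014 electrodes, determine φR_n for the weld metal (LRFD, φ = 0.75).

φR_n ≈ 110 kips

E90XX → F_EXX = 90 ksi.
Effective throat (given) t_e = 0.1875 in.
A_we = 0.1875 × 14.5 = 2.719 in².
F_nw = 0.6 F_EXX = 54 ksi.
φR_n = 0.75 × 54 × 2.719 = 110.1 kips.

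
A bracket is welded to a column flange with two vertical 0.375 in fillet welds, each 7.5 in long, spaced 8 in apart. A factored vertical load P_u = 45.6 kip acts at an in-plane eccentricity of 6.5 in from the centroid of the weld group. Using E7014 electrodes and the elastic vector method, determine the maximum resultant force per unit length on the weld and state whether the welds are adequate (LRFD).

f_max ≈ 7.74 kip/in; adequate

E70XX → F_EXX = 70 ksi.
Total weld length L_w = 15 in. Treat welds as unit-width lines.
Polar moment about centroid: J = 2[d³/12 + d(b/2)²] = 2[7.5³/12 + 7.5×4²] = 310.3 in³.
Direct shear f_v = P/L_w = 45.6 / 15 = 3.04 kip/in (vertical).
Torsion M = P·e = 45.6 × 6.5 = 296.4 kip·in.
Critical point at (x, y) = (4, 3.75) from centroid. f_tx = M·y/J = 3.582 kip/in; f_ty = M·x/J = 3.821 kip/in.
Resultant f_max = √[f_tx² + (f_v + f_ty)²] = √[3.582² + (3.04 + 3.821)²] = 7.739 kip/in.
Capacity per unit length: φr_n = 0.75 × 0.6 × 70 × (0.707 × 0.375) = 8.351 kip/in.
7.739 ≤ 8.351 → adequate.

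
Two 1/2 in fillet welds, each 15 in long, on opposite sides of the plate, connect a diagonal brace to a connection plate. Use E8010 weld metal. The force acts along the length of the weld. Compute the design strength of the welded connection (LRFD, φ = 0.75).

φR_n ≈ 382 kip

E80XX → F_EXX = 80 ksi.
Effective throat t_e = 0.707 × 0.5 = 0.3535 in.
Total length L = 30 in; A_we = 0.3535 × 30 = 10.6 in².
F_nw = 0.6 F_EXX = 0.6 × 80 = 48 ksi.
φR_n = 0.75 × 48 × 10.6 = 381.8 kip.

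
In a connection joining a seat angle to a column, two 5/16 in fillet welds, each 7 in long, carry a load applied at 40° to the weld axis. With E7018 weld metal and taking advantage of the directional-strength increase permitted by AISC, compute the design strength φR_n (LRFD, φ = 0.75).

φR_n ≈ 123 kip

E70XX → F_EXX = 70 ksi.
t_e = 0.707 × 0.3125 = 0.2209 in; A_we = 0.2209 × 14 = 3.093 in².
Directional factor: 1.0 + 0.5 sin^1.5(40°) = 1.258.
F_nw = 0.6 × 70 × 1.258 = 52.82 ksi.
φR_n = 0.75 × 52.82 × 3.093 = 122.5 kip.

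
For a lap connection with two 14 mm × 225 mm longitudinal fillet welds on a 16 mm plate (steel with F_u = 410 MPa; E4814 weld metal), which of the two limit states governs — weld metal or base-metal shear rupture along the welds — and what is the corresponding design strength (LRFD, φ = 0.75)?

E48XX → F_EXX = 480 MPa.
t_e = 0.707 × 14 = 9.898 mm; L = 450 mm.
Weld metal: φR_n = 0.75 × 0.6 × 480 × 9.898 × 450 × 10⁻³ = 962.1 kN.
Base metal (shear rupture): φR_n = 0.75 × 0.6 × 410 × 16 × 450 × 10⁻³ = 1328 kN.
Governing: weld metal.

φR_n ≈ 962 kN (weld metal governs)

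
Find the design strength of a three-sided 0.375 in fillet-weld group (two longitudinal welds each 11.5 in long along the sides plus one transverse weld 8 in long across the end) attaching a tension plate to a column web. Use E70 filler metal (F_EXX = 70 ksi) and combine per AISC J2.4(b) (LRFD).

φR_n ≈ 263 kip

t_e = 0.707 × 0.375 = 0.2651 in.
R_nwl = 0.6 × 70 × 0.2651 × 23 = 256.1 kip (longitudinal, 2 welds).
R_nwt = 0.6 × 70 × 0.2651 × 8 = 89.08 kip (transverse, base value).
(i) R_nwl + R_nwt = 345.2 kip; (ii) 0.85 R_nwl + 1.5 R_nwt = 351.3 kip.
R_n = max = 351.3 kip [governs: (ii)]; φR_n = 263.5 kip.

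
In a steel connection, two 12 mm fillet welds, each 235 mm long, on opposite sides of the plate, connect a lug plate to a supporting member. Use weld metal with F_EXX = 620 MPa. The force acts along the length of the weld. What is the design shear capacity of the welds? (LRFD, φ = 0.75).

Effective throat t_e = 0.707 × 12 = 8.484 mm.
Total length L = 470 mm; A_we = 8.484 × 470 = 3987 mm².
F_nw = 0.6 F_EXX = 0.6 × 620 = 372 MPa.
φR_n = 0.75 × 372 × 3987 × 10⁻³ = 1113 kN.

φR_n ≈ 1110 kN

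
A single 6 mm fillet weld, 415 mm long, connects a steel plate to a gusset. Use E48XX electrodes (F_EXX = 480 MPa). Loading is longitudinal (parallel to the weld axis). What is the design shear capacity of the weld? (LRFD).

Effective throat t_e = 0.707 × 6 = 4.242 mm.
Total length L = 415 mm; A_we = 4.242 × 415 = 1760 mm².
F_nw = 0.6 F_EXX = 0.6 × 480 = 288 MPa.
φR_n = 0.75 × 288 × 1760 × 10⁻³ = 380.3 kN.

φR_n ≈ 380 kN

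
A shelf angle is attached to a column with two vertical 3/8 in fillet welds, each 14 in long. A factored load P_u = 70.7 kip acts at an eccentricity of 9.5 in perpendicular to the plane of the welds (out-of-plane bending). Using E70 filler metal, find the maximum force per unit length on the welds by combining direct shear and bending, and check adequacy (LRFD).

E70XX → F_EXX = 70 ksi.
L_w = 2 × 14 = 28 in; section modulus (unit throat) S = 2 × L²/6 = 65.33 in².
Direct shear f_v = P/L_w = 70.7/28 = 2.525 kip/in.
Moment M = P × e = 70.7 × 9.5 = 671.65 kip·in; bending f_b = M/S = 10.28 kip/in.
f_max = √(f_v² + f_b²) = √(2.525² + 10.28²) = 10.59 kip/in.
φr_n = 0.75 × 0.6 × 70 × (0.707 × 0.375) = 8.351 kip/in → NOT adequate.

f_max ≈ 10.6 kip/in; NOT adequate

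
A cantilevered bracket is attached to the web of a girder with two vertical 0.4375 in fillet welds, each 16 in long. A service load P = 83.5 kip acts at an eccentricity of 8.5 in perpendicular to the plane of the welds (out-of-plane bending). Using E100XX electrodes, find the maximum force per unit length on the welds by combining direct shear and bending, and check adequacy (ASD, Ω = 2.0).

E100XX → F_EXX = 100 ksi.
L_w = 2 × 16 = 32 in; section modulus (unit throat) S = 2 × L²/6 = 85.33 in².
Direct shear f_v = P/L_w = 83.5/32 = 2.609 kip/in.
Moment M = P × e = 83.5 × 8.5 = 709.75 kip·in; bending f_b = M/S = 8.317 kip/in.
f_max = √(f_v² + f_b²) = √(2.609² + 8.317²) = 8.717 kip/in.
r_n/Ω = (1/2.0) × 0.6 × 100 × (0.707 × 0.4375) = 9.279 kip/in → adequate.

f_max ≈ 8.72 kip/in; adequate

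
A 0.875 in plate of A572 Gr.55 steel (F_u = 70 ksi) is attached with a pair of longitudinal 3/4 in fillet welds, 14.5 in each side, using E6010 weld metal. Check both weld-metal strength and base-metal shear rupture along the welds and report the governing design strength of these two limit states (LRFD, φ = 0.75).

E60XX → F_EXX = 60 ksi.
t_e = 0.707 × 0.75 = 0.5302 in; L = 29 in.
Weld metal: φR_n = 0.75 × 0.6 × 60 × 0.5302 × 29 = 415.2 kips.
Base metal (shear rupture): φR_n = 0.75 × 0.6 × 70 × 0.875 × 29 = 799.3 kips.
Governing: weld metal.

φR_n ≈ 415 kips (weld metal governs)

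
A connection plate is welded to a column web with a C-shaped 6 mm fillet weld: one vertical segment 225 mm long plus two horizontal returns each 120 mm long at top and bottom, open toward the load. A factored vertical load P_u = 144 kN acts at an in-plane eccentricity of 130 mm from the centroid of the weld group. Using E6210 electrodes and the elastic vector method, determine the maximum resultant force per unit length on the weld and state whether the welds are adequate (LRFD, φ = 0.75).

f_max ≈ 802 N/mm; adequate

E62XX → F_EXX = 620 MPa.
Total weld length L_w = 465 mm. Treat welds as unit-width lines.
Centroid: x̄ = 2×120×60 / 465 = 30.97 mm from the vertical weld.
Polar moment about centroid: J = I_x + I_y = [225³/12 + 2×120×112.5²] + [225×30.97² + 2(120³/12 + 120×29.03²)] = 4693000 mm³.
Direct shear f_v = P/L_w = 144×10³ / 465 = 309.7 N/mm (vertical).
Torsion M = P·e = 144×10³ × 130 = 18720000 N·mm.
Critical point at (x, y) = (89.03, 112.5) from centroid. f_tx = M·y/J = 448.8 N/mm; f_ty = M·x/J = 355.2 N/mm.
Resultant f_max = √[f_tx² + (f_v + f_ty)²] = √[448.8² + (309.7 + 355.2)²] = 802.1 N/mm.
Capacity per unit length: φr_n = 0.75 × 0.6 × 620 × (0.707 × 6) = 1184 N/mm.
802.1 ≤ 1184 → adequate.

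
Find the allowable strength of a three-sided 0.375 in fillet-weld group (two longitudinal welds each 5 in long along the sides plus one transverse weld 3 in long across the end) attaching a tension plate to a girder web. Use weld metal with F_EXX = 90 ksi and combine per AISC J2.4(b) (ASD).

R_n/Ω ≈ 93.1 kips

t_e = 0.707 × 0.375 = 0.2651 in.
R_nwl = 0.6 × 90 × 0.2651 × 10 = 143.2 kips (longitudinal, 2 welds).
R_nwt = 0.6 × 90 × 0.2651 × 3 = 42.95 kips (transverse, base value).
(i) R_nwl + R_nwt = 186.1 kips; (ii) 0.85 R_nwl + 1.5 R_nwt = 186.1 kips.
R_n = max = 186.1 kips [governs: (i)]; R_n/Ω = 93.06 kips.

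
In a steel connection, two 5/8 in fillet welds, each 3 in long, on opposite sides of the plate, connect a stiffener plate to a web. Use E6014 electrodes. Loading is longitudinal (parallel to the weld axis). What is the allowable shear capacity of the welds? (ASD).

R_n/Ω ≈ 47.7 kips

E60XX → F_EXX = 60 ksi.
Effective throat t_e = 0.707 × 0.625 = 0.4419 in.
Total length L = 6 in; A_we = 0.4419 × 6 = 2.651 in².
F_nw = 0.6 F_EXX = 0.6 × 60 = 36 ksi.
R_n = 36 × 2.651 = 95.44 kips; R_n/Ω = 95.44/2.0 = 47.72 kips.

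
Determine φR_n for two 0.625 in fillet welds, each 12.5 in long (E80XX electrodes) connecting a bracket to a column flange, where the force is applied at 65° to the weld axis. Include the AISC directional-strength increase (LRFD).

φR_n ≈ 569 kip

E80XX → F_EXX = 80 ksi.
t_e = 0.707 × 0.625 = 0.4419 in; A_we = 0.4419 × 25 = 11.05 in².
Directional factor: 1.0 + 0.5 sin^1.5(65°) = 1.431.
F_nw = 0.6 × 80 × 1.431 = 68.71 ksi.
φR_n = 0.75 × 68.71 × 11.05 = 569.3 kip.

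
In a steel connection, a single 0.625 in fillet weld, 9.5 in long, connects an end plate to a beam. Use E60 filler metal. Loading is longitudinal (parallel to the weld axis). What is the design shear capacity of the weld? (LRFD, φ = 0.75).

E60XX → F_EXX = 60 ksi.
Effective throat t_e = 0.707 × 0.625 = 0.4419 in.
Total length L = 9.5 in; A_we = 0.4419 × 9.5 = 4.198 in².
F_nw = 0.6 F_EXX = 0.6 × 60 = 36 ksi.
φR_n = 0.75 × 36 × 4.198 = 113.3 kips.

φR_n ≈ 113 kips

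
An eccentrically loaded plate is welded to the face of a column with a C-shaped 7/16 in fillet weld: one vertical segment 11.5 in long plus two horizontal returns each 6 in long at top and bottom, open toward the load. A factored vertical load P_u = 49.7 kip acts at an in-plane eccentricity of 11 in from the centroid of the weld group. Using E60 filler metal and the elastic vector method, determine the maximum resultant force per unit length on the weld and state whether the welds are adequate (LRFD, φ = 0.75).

E60XX → F_EXX = 60 ksi.
Total weld length L_w = 23.5 in. Treat welds as unit-width lines.
Centroid: x̄ = 2×6×3 / 23.5 = 1.532 in from the vertical weld.
Polar moment about centroid: J = I_x + I_y = [11.5³/12 + 2×6×5.75²] + [11.5×1.532² + 2(6³/12 + 6×1.468²)] = 612.3 in³.
Direct shear f_v = P/L_w = 49.7 / 23.5 = 2.115 kip/in (vertical).
Torsion M = P·e = 49.7 × 11 = 546.7 kip·in.
Critical point at (x, y) = (4.468, 5.75) from centroid. f_tx = M·y/J = 5.134 kip/in; f_ty = M·x/J = 3.989 kip/in.
Resultant f_max = √[f_tx² + (f_v + f_ty)²] = √[5.134² + (2.115 + 3.989)²] = 7.976 kip/in.
Capacity per unit length: φr_n = 0.75 × 0.6 × 60 × (0.707 × 0.4375) = 8.351 kip/in.
7.976 ≤ 8.351 → adequate.

f_max ≈ 7.98 kip/in; adequate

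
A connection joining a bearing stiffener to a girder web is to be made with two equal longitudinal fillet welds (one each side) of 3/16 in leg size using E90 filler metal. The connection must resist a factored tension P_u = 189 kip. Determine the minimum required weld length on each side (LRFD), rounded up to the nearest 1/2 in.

E90XX → F_EXX = 90 ksi.
Throat t_e = 0.707 × 0.1875 = 0.1326 in.
φr_n = 0.75 × 0.6 × 90 × 0.1326 = 5.369 kip/in.
L_req = P_u / φr_n = 189 / 5.369 = 35.2 in total.
Per side: 35.2 / 2 = 17.6 in.
Round up → use L = 18 in on each side.

L = 18 in on each side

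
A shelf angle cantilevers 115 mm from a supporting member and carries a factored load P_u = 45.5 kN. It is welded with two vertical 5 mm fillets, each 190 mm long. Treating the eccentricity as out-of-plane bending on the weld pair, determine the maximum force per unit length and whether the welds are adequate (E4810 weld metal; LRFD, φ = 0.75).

E48XX → F_EXX = 480 MPa.
L_w = 2 × 190 = 380 mm; section modulus (unit throat) S = 2 × L²/6 = 12030 mm².
Direct shear f_v = P/L_w = 45.5×10³/380 = 119.7 N/mm.
Moment M = P × e = 45.5×10³ × 115 = 5232500 N·mm; bending f_b = M/S = 434.8 N/mm.
f_max = √(f_v² + f_b²) = √(119.7² + 434.8²) = 451 N/mm.
φr_n = 0.75 × 0.6 × 480 × (0.707 × 5) = 763.6 N/mm → adequate.

f_max ≈ 451 N/mm; adequate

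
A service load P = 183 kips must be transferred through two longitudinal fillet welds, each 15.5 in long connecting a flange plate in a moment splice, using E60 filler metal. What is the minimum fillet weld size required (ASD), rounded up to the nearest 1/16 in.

E60XX → F_EXX = 60 ksi.
Total weld length L = 31 in.
Required throat t_e = P × Ω / (0.6 F_EXX × L) = 183 × 2.0 / (0.6 × 60 × 31) = 0.328 in.
Required leg w = t_e / 0.707 = 0.4639 in → use 1/2 in.

w = 1/2 in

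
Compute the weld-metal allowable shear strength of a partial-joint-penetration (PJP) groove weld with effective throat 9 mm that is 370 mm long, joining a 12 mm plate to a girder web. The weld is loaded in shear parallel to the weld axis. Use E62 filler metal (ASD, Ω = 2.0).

E62XX → F_EXX = 620 MPa.
Effective throat (given) t_e = 9 mm.
A_we = 9 × 370 = 3330 mm².
F_nw = 0.6 F_EXX = 372 MPa.
R_n/Ω = (372 × 3330) / 2.0 × 10⁻³ = 619.4 kN.

R_n/Ω ≈ 619 kN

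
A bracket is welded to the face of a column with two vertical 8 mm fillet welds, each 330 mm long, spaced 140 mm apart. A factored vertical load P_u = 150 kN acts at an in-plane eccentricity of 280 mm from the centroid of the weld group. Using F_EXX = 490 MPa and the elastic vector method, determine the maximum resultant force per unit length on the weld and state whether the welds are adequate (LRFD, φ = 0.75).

f_max ≈ 929 N/mm; adequate

Total weld length L_w = 660 mm. Treat welds as unit-width lines.
Polar moment about centroid: J = 2[d³/12 + d(b/2)²] = 2[330³/12 + 330×70²] = 9224000 mm³.
Direct shear f_v = P/L_w = 150×10³ / 660 = 227.3 N/mm (vertical).
Torsion M = P·e = 150×10³ × 280 = 42000000 N·mm.
Critical point at (x, y) = (70, 165) from centroid. f_tx = M·y/J = 751.3 N/mm; f_ty = M·x/J = 318.8 N/mm.
Resultant f_max = √[f_tx² + (f_v + f_ty)²] = √[751.3² + (227.3 + 318.8)²] = 928.8 N/mm.
Capacity per unit length: φr_n = 0.75 × 0.6 × 490 × (0.707 × 8) = 1247 N/mm.
928.8 ≤ 1247 → adequate.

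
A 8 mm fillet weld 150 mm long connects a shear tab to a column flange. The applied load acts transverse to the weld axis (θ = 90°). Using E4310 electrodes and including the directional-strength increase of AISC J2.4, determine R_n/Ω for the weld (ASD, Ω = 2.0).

R_n/Ω ≈ 164 kN

E43XX → F_EXX = 430 MPa.
t_e = 0.707 × 8 = 5.656 mm; A_we = 5.656 × 150 = 848.4 mm².
Directional factor: 1.0 + 0.5 sin^1.5(90°) = 1.5.
F_nw = 0.6 × 430 × 1.5 = 387 MPa.
R_n/Ω = (387 × 848.4) / 2.0 × 10⁻³ = 164.2 kN.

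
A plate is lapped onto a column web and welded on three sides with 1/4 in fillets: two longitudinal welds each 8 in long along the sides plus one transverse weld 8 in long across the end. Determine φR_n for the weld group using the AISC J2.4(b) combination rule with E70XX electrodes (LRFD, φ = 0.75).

E70XX → F_EXX = 70 ksi.
t_e = 0.707 × 0.25 = 0.1767 in.
R_nwl = 0.6 × 70 × 0.1767 × 16 = 118.8 kip (longitudinal, 2 welds).
R_nwt = 0.6 × 70 × 0.1767 × 8 = 59.39 kip (transverse, base value).
(i) R_nwl + R_nwt = 178.2 kip; (ii) 0.85 R_nwl + 1.5 R_nwt = 190 kip.
R_n = max = 190 kip [governs: (ii)]; φR_n = 142.5 kip.

φR_n ≈ 143 kip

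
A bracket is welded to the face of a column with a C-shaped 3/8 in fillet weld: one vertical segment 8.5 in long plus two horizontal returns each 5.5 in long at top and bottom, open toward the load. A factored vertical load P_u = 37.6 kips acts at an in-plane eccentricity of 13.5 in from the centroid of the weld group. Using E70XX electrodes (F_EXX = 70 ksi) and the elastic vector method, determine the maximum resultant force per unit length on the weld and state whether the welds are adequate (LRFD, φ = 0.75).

Total weld length L_w = 19.5 in. Treat welds as unit-width lines.
Centroid: x̄ = 2×5.5×2.75 / 19.5 = 1.551 in from the vertical weld.
Polar moment about centroid: J = I_x + I_y = [8.5³/12 + 2×5.5×4.25²] + [8.5×1.551² + 2(5.5³/12 + 5.5×1.199²)] = 313.9 in³.
Direct shear f_v = P/L_w = 37.6 / 19.5 = 1.928 kip/in (vertical).
Torsion M = P·e = 37.6 × 13.5 = 507.6 kip·in.
Critical point at (x, y) = (3.949, 4.25) from centroid. f_tx = M·y/J = 6.874 kip/in; f_ty = M·x/J = 6.386 kip/in.
Resultant f_max = √[f_tx² + (f_v + f_ty)²] = √[6.874² + (1.928 + 6.386)²] = 10.79 kip/in.
Capacity per unit length: φr_n = 0.75 × 0.6 × 70 × (0.707 × 0.375) = 8.351 kip/in.
10.79 > 8.351 → NOT adequate.

f_max ≈ 10.8 kip/in; NOT adequate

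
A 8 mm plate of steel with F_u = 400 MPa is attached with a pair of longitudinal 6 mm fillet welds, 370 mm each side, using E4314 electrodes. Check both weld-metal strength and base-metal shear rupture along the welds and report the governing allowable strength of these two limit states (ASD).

E43XX → F_EXX = 430 MPa.
t_e = 0.707 × 6 = 4.242 mm; L = 740 mm.
Weld metal: R_n/Ω = (1/2.0) × 0.6 × 430 × 4.242 × 740 × 10⁻³ = 404.9 kN.
Base metal (shear rupture): R_n/Ω = (1/2.0) × 0.6 × 400 × 8 × 740 × 10⁻³ = 710.4 kN.
Governing: weld metal.

R_n/Ω ≈ 405 kN (weld metal governs)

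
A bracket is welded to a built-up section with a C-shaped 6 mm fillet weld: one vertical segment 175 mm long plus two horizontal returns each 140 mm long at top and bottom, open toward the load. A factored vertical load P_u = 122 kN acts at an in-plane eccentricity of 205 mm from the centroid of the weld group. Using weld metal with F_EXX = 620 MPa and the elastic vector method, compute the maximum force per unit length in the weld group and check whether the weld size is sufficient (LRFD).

f_max ≈ 1130 N/mm; adequate

Total weld length L_w = 455 mm. Treat welds as unit-width lines.
Centroid: x̄ = 2×140×70 / 455 = 43.08 mm from the vertical weld.
Polar moment about centroid: J = I_x + I_y = [175³/12 + 2×140×87.5²] + [175×43.08² + 2(140³/12 + 140×26.92²)] = 3575000 mm³.
Direct shear f_v = P/L_w = 122×10³ / 455 = 268.1 N/mm (vertical).
Torsion M = P·e = 122×10³ × 205 = 25010000 N·mm.
Critical point at (x, y) = (96.92, 87.5) from centroid. f_tx = M·y/J = 612.1 N/mm; f_ty = M·x/J = 678 N/mm.
Resultant f_max = √[f_tx² + (f_v + f_ty)²] = √[612.1² + (268.1 + 678)²] = 1127 N/mm.
Capacity per unit length: φr_n = 0.75 × 0.6 × 620 × (0.707 × 6) = 1184 N/mm.
1127 ≤ 1184 → adequate.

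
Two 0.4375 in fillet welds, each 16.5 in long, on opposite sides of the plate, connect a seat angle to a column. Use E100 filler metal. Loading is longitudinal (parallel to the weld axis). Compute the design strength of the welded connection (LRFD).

E100XX → F_EXX = 100 ksi.
Effective throat t_e = 0.707 × 0.4375 = 0.3093 in.
Total length L = 33 in; A_we = 0.3093 × 33 = 10.21 in².
F_nw = 0.6 F_EXX = 0.6 × 100 = 60 ksi.
φR_n = 0.75 × 60 × 10.21 = 459.3 kip.

φR_n ≈ 459 kip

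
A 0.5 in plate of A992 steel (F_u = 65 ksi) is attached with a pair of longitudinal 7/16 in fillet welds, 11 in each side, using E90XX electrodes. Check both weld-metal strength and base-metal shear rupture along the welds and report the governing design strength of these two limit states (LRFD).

E90XX → F_EXX = 90 ksi.
t_e = 0.707 × 0.4375 = 0.3093 in; L = 22 in.
Weld metal: φR_n = 0.75 × 0.6 × 90 × 0.3093 × 22 = 275.6 kips.
Base metal (shear rupture): φR_n = 0.75 × 0.6 × 65 × 0.5 × 22 = 321.8 kips.
Governing: weld metal.

φR_n ≈ 276 kips (weld metal governs)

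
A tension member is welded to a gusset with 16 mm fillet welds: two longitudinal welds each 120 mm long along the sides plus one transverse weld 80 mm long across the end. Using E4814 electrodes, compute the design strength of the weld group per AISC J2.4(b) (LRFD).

φR_n ≈ 792 kN

E48XX → F_EXX = 480 MPa.
t_e = 0.707 × 16 = 11.31 mm.
R_nwl = 0.6 × 480 × 11.31 × 240 × 10⁻³ = 781.9 kN (longitudinal, 2 welds).
R_nwt = 0.6 × 480 × 11.31 × 80 × 10⁻³ = 260.6 kN (transverse, base value).
(i) R_nwl + R_nwt = 1043 kN; (ii) 0.85 R_nwl + 1.5 R_nwt = 1056 kN.
R_n = max = 1056 kN [governs: (ii)]; φR_n = 791.7 kN.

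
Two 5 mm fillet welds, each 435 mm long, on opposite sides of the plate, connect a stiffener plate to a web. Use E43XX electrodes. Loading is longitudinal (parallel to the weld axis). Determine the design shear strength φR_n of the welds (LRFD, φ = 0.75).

φR_n ≈ 595 kN

E43XX → F_EXX = 430 MPa.
Effective throat t_e = 0.707 × 5 = 3.535 mm.
Total length L = 870 mm; A_we = 3.535 × 870 = 3075 mm².
F_nw = 0.6 F_EXX = 0.6 × 430 = 258 MPa.
φR_n = 0.75 × 258 × 3075 × 10⁻³ = 595.1 kN.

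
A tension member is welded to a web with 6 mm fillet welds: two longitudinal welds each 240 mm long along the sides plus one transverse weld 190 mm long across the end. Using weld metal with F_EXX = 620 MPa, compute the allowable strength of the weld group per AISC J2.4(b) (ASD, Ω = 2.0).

R_n/Ω ≈ 547 kN

t_e = 0.707 × 6 = 4.242 mm.
R_nwl = 0.6 × 620 × 4.242 × 480 × 10⁻³ = 757.5 kN (longitudinal, 2 welds).
R_nwt = 0.6 × 620 × 4.242 × 190 × 10⁻³ = 299.8 kN (transverse, base value).
(i) R_nwl + R_nwt = 1057 kN; (ii) 0.85 R_nwl + 1.5 R_nwt = 1094 kN.
R_n = max = 1094 kN [governs: (ii)]; R_n/Ω = 546.8 kN.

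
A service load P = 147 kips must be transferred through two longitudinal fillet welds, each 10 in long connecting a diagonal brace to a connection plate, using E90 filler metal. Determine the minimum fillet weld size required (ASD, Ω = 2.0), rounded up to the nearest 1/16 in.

E90XX → F_EXX = 90 ksi.
Total weld length L = 20 in.
Required throat t_e = P × Ω / (0.6 F_EXX × L) = 147 × 2.0 / (0.6 × 90 × 20) = 0.2722 in.
Required leg w = t_e / 0.707 = 0.385 in → use 7/16 in.

w = 7/16 in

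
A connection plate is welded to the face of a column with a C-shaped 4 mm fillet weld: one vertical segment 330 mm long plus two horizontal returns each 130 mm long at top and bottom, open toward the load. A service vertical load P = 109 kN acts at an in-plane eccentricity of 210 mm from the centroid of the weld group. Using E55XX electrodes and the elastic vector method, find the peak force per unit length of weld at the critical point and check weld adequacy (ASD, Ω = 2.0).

E55XX → F_EXX = 550 MPa.
Total weld length L_w = 590 mm. Treat welds as unit-width lines.
Centroid: x̄ = 2×130×65 / 590 = 28.64 mm from the vertical weld.
Polar moment about centroid: J = I_x + I_y = [330³/12 + 2×130×165²] + [330×28.64² + 2(130³/12 + 130×36.36²)] = 11050000 mm³.
Direct shear f_v = P/L_w = 109×10³ / 590 = 184.7 N/mm (vertical).
Torsion M = P·e = 109×10³ × 210 = 22890000 N·mm.
Critical point at (x, y) = (101.4, 165) from centroid. f_tx = M·y/J = 341.7 N/mm; f_ty = M·x/J = 209.9 N/mm.
Resultant f_max = √[f_tx² + (f_v + f_ty)²] = √[341.7² + (184.7 + 209.9)²] = 522 N/mm.
Capacity per unit length: r_n/Ω = (1/2.0) × 0.6 × 550 × (0.707 × 4) = 466.6 N/mm.
522 > 466.6 → NOT adequate.

f_max ≈ 522 N/mm; NOT adequate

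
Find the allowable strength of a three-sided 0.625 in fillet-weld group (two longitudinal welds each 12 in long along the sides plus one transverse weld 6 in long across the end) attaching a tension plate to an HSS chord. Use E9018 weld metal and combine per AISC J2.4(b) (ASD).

R_n/Ω ≈ 358 kip

E90XX → F_EXX = 90 ksi.
t_e = 0.707 × 0.625 = 0.4419 in.
R_nwl = 0.6 × 90 × 0.4419 × 24 = 572.7 kip (longitudinal, 2 welds).
R_nwt = 0.6 × 90 × 0.4419 × 6 = 143.2 kip (transverse, base value).
(i) R_nwl + R_nwt = 715.8 kip; (ii) 0.85 R_nwl + 1.5 R_nwt = 701.5 kip.
R_n = max = 715.8 kip [governs: (i)]; R_n/Ω = 357.9 kip.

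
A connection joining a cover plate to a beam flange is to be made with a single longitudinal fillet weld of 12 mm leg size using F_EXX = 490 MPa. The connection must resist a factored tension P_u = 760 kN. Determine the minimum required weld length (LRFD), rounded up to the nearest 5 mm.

Throat t_e = 0.707 × 12 = 8.484 mm.
φr_n = 0.75 × 0.6 × 490 × 8.484 × 10⁻³ = 1.871 kN/mm.
L_req = P_u / φr_n = 760 / 1.871 = 406.3 mm total.
Round up → use L = 410 mm.

L = 410 mm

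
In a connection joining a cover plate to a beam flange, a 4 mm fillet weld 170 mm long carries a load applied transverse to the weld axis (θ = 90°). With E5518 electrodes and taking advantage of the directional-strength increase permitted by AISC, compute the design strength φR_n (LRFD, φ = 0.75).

E55XX → F_EXX = 550 MPa.
t_e = 0.707 × 4 = 2.828 mm; A_we = 2.828 × 170 = 480.8 mm².
Directional factor: 1.0 + 0.5 sin^1.5(90°) = 1.5.
F_nw = 0.6 × 550 × 1.5 = 495 MPa.
φR_n = 0.75 × 495 × 480.8 × 10⁻³ = 178.5 kN.

φR_n ≈ 178 kN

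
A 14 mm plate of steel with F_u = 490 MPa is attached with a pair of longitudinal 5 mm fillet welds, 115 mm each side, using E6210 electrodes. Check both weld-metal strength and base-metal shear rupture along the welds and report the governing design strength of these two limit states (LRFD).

E62XX → F_EXX = 620 MPa.
t_e = 0.707 × 5 = 3.535 mm; L = 230 mm.
Weld metal: φR_n = 0.75 × 0.6 × 620 × 3.535 × 230 × 10⁻³ = 226.8 kN.
Base metal (shear rupture): φR_n = 0.75 × 0.6 × 490 × 14 × 230 × 10⁻³ = 710 kN.
Governing: weld metal.

φR_n ≈ 227 kN (weld metal governs)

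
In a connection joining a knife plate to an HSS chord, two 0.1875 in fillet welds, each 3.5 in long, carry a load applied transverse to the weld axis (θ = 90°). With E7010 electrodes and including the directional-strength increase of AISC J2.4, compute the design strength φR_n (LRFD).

E70XX → F_EXX = 70 ksi.
t_e = 0.707 × 0.1875 = 0.1326 in; A_we = 0.1326 × 7 = 0.9279 in².
Directional factor: 1.0 + 0.5 sin^1.5(90°) = 1.5.
F_nw = 0.6 × 70 × 1.5 = 63 ksi.
φR_n = 0.75 × 63 × 0.9279 = 43.85 kip.

φR_n ≈ 43.8 kip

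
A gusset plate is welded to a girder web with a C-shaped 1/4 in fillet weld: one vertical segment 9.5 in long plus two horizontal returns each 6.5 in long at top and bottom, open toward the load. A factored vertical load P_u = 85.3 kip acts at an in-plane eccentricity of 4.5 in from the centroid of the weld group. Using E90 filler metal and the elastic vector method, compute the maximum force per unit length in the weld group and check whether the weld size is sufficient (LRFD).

E90XX → F_EXX = 90 ksi.
Total weld length L_w = 22.5 in. Treat welds as unit-width lines.
Centroid: x̄ = 2×6.5×3.25 / 22.5 = 1.878 in from the vertical weld.
Polar moment about centroid: J = I_x + I_y = [9.5³/12 + 2×6.5×4.75²] + [9.5×1.878² + 2(6.5³/12 + 6.5×1.372²)] = 468.5 in³.
Direct shear f_v = P/L_w = 85.3 / 22.5 = 3.791 kip/in (vertical).
Torsion M = P·e = 85.3 × 4.5 = 383.85 kip·in.
Critical point at (x, y) = (4.622, 4.75) from centroid. f_tx = M·y/J = 3.892 kip/in; f_ty = M·x/J = 3.787 kip/in.
Resultant f_max = √[f_tx² + (f_v + f_ty)²] = √[3.892² + (3.791 + 3.787)²] = 8.519 kip/in.
Capacity per unit length: φr_n = 0.75 × 0.6 × 90 × (0.707 × 0.25) = 7.158 kip/in.
8.519 > 7.158 → NOT adequate.

f_max ≈ 8.52 kip/in; NOT adequate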